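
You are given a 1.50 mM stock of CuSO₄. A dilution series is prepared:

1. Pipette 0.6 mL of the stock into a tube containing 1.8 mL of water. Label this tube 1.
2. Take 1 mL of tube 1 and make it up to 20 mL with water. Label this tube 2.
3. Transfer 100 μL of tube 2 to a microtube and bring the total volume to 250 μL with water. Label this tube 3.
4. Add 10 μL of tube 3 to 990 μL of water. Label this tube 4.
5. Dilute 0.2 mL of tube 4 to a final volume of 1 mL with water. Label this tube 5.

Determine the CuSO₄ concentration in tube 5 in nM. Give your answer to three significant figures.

Step 1: 0.6 mL + 1.8 mL = 2.4 mL total → factor 2.4/0.6 = 4
Step 2: 1 mL brought to 20 mL → factor 20/1 = 20
Step 3: 100 μL brought to 250 μL → factor 250/100 = 2.5
Step 4: 10 μL + 990 μL = 1000 μL total → factor 1000/10 = 100
Step 5: 0.2 mL brought to 1 mL → factor 1/0.2 = 5
Overall dilution factor = 4 × 20 × 2.5 × 100 × 5 = 1 × 10^5
Final = 1.50 mM / 1 × 10^5 = 1.500 × 10^-5 mM = 15.0 nM

15.0 nM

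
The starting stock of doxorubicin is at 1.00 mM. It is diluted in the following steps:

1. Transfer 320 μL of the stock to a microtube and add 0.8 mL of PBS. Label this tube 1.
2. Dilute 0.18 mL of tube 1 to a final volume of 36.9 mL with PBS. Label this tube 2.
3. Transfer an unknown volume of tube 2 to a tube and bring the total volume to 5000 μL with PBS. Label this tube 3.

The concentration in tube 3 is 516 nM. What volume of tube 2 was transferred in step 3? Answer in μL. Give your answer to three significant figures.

1.85 × 10^3 μL

Step 1: 320 μL + 0.8 mL = 1120 μL total → factor 1120/320 = 3.5
Step 2: 0.18 mL brought to 36.9 mL → factor 36.9/0.18 = 205
Step 3: v brought to 5000 μL → factor = 5000 μL/v
Product of known-step factors = 717.5
Overall factor = 1.00 mM / (516 nM) = 1938
Step-3 factor = 1938 / 717.5 = 2.701
v = 5000 μL / 2.701 = 1.85 × 10^3 μL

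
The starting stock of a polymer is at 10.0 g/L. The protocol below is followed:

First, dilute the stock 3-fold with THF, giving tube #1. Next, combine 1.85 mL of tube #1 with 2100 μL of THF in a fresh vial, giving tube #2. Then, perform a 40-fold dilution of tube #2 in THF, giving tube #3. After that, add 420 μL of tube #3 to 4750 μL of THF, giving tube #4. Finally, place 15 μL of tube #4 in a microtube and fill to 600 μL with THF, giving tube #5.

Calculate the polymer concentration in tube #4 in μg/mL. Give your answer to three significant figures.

3.17 μg/mL

Step 1: 3-fold → factor 3
Step 2: 1.85 mL + 2100 μL = 3.95 mL total → factor 3.95/1.85 = 2.1351
Step 3: 40-fold → factor 40
Step 4: 420 μL + 4750 μL = 5170 μL total → factor 5170/420 = 12.31
Dilution factor through tube #4 = 3 × 2.1351 × 40 × 12.31 = 3153.9
[tube #4] = 10.0 g/L / 3153.9 = 0.003171 g/L = 3.17 μg/mL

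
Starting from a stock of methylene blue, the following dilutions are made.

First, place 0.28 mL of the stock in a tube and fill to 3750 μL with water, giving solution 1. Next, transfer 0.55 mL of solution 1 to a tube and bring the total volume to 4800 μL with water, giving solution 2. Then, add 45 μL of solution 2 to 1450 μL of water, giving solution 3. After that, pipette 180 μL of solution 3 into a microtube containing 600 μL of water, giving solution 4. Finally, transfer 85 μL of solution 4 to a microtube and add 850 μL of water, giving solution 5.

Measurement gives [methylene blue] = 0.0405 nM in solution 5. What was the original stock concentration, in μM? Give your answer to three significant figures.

Step 1: 0.28 mL brought to 3750 μL → factor 3.75/0.28 = 13.393
Step 2: 0.55 mL brought to 4800 μL → factor 4.8/0.55 = 8.7273
Step 3: 45 μL + 1450 μL = 1495 μL total → factor 1495/45 = 33.222
Step 4: 180 μL + 600 μL = 780 μL total → factor 780/180 = 4.3333
Step 5: 85 μL + 850 μL = 935 μL total → factor 935/85 = 11
Overall dilution factor = 13.393 × 8.7273 × 33.222 × 4.3333 × 11 = 1.851 × 10^5
Stock = 0.0405 nM × 1.851 × 10^5 = 7496 nM = 7.50 μM

7.50 μM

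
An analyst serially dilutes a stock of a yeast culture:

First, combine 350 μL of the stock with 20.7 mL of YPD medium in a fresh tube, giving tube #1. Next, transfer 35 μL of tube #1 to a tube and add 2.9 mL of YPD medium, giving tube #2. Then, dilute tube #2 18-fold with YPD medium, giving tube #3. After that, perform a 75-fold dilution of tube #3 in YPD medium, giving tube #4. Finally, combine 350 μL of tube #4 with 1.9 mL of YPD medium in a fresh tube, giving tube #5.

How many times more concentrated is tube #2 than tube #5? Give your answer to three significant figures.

Step 1: 350 μL + 20.7 mL = 21050 μL total → factor 21050/350 = 60.143
Step 2: 35 μL + 2.9 mL = 2935 μL total → factor 2935/35 = 83.857
Step 3: 18-fold → factor 18
Step 4: 75-fold → factor 75
Step 5: 350 μL + 1.9 mL = 2250 μL total → factor 2250/350 = 6.4286
Dilution factor to tube #2 = 5043.4; to tube #5 = 4.377 × 10^7
[tube #2]/[tube #5] = (factor to tube #5)/(factor to tube #2) = 4.377 × 10^7/5043.4 = 8.68 × 10^3

8.68 × 10^3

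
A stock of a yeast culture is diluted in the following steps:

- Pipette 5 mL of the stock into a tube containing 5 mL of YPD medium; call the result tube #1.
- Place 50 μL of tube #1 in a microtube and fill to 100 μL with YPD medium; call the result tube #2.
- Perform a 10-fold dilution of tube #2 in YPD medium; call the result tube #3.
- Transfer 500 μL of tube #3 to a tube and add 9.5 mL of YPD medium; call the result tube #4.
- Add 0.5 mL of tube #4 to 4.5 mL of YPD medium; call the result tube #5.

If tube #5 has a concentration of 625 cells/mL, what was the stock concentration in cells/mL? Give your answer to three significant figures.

Step 1: 5 mL + 5 mL = 10 mL total → factor 10/5 = 2
Step 2: 50 μL brought to 100 μL → factor 100/50 = 2
Step 3: 10-fold → factor 10
Step 4: 500 μL + 9.5 mL = 10000 μL total → factor 10000/500 = 20
Step 5: 0.5 mL + 4.5 mL = 5 mL total → factor 5/0.5 = 10
Overall dilution factor = 2 × 2 × 10 × 20 × 10 = 8000
Stock = 625 cells/mL × 8000 = 5.00 × 10^6 cells/mL

5.00 × 10^6 cells/mL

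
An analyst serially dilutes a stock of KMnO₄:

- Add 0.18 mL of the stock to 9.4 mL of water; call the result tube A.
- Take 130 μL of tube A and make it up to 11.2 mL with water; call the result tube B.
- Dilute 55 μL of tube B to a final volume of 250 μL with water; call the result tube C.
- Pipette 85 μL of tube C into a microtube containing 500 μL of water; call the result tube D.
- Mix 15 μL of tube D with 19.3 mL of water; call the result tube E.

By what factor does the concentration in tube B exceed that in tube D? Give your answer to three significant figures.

Step 1: 0.18 mL + 9.4 mL = 9.58 mL total → factor 9.58/0.18 = 53.222
Step 2: 130 μL brought to 11.2 mL → factor 11200/130 = 86.154
Step 3: 55 μL brought to 250 μL → factor 250/55 = 4.5455
Step 4: 85 μL + 500 μL = 585 μL total → factor 585/85 = 6.8824
Dilution factor to tube B = 4585.3; to tube D = 1.4344 × 10^5
[tube B]/[tube D] = (factor to tube D)/(factor to tube B) = 1.4344 × 10^5/4585.3 = 31.3

31.3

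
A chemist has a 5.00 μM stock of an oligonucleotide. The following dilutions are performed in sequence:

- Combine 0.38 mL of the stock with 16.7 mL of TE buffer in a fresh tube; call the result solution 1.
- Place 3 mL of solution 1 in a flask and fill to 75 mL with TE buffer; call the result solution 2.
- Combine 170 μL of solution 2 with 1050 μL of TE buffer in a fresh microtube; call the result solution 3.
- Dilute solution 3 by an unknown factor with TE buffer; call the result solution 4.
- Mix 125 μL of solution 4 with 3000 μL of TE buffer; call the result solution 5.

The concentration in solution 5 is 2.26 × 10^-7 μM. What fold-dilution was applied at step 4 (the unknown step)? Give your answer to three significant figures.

110-fold

Step 1: 0.38 mL + 16.7 mL = 17.08 mL total → factor 17.08/0.38 = 44.947
Step 2: 3 mL brought to 75 mL → factor 75/3 = 25
Step 3: 170 μL + 1050 μL = 1220 μL total → factor 1220/170 = 7.1765
Step 4: unknown factor x
Step 5: 125 μL + 3000 μL = 3125 μL total → factor 3125/125 = 25
Product of known-step factors = 2.016 × 10^5
Overall factor = 5.00 μM / (2.26 × 10^-7 μM) = 2.2124 × 10^7
x = 2.2124 × 10^7 / 2.016 × 10^5 = 110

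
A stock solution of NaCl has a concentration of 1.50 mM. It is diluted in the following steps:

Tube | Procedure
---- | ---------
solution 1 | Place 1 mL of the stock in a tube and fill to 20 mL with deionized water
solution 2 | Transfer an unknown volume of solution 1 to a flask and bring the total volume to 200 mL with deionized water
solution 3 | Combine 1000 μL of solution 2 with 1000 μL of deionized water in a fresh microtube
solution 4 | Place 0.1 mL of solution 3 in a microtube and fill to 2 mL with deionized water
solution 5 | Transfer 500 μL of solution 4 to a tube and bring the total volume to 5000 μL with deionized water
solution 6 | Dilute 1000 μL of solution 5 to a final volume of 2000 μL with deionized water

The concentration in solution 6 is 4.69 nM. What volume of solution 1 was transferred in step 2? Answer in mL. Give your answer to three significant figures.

Step 1: 1 mL brought to 20 mL → factor 20/1 = 20
Step 2: v brought to 200 mL → factor = 200 mL/v
Step 3: 1000 μL + 1000 μL = 2000 μL total → factor 2000/1000 = 2
Step 4: 0.1 mL brought to 2 mL → factor 2/0.1 = 20
Step 5: 500 μL brought to 5000 μL → factor 5000/500 = 10
Step 6: 1000 μL brought to 2000 μL → factor 2000/1000 = 2
Product of known-step factors = 16000
Overall factor = 1.50 mM / (4.69 nM) = 3.1983 × 10^5
Step-2 factor = 3.1983 × 10^5 / 16000 = 19.989
v = 200 mL / 19.989 = 10.0 mL

10.0 mL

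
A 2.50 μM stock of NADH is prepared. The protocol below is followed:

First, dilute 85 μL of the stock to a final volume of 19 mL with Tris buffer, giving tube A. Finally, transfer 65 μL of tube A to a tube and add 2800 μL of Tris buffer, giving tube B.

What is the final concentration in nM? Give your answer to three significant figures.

Step 1: 85 μL brought to 19 mL → factor 19000/85 = 223.53
Step 2: 65 μL + 2800 μL = 2865 μL total → factor 2865/65 = 44.077
Overall dilution factor = 223.53 × 44.077 = 9852.5
Final = 2.50 μM / 9852.5 = 0.0002537 μM = 0.254 nM

0.254 nM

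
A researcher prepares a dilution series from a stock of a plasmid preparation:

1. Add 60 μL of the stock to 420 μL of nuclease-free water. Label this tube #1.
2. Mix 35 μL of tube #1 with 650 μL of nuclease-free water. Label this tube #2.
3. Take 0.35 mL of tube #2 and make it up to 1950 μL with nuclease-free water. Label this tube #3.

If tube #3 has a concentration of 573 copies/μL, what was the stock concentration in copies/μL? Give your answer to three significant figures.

5.00 × 10^5 copies/μL

Step 1: 60 μL + 420 μL = 480 μL total → factor 480/60 = 8
Step 2: 35 μL + 650 μL = 685 μL total → factor 685/35 = 19.571
Step 3: 0.35 mL brought to 1950 μL → factor 1.95/0.35 = 5.5714
Overall dilution factor = 8 × 19.571 × 5.5714 = 872.33
Stock = 573 copies/μL × 872.33 = 5.00 × 10^5 copies/μL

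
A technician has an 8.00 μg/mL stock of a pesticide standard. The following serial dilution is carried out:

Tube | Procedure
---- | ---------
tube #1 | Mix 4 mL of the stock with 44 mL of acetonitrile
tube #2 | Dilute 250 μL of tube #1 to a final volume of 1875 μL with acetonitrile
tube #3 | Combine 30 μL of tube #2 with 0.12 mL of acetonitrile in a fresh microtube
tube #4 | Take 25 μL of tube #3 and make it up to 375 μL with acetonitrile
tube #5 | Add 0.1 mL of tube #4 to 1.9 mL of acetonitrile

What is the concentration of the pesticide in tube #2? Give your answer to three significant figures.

0.0889 μg/mL

Step 1: 4 mL + 44 mL = 48 mL total → factor 48/4 = 12
Step 2: 250 μL brought to 1875 μL → factor 1875/250 = 7.5
Dilution factor through tube #2 = 12 × 7.5 = 90
[tube #2] = 8.00 μg/mL / 90 = 0.0889 μg/mL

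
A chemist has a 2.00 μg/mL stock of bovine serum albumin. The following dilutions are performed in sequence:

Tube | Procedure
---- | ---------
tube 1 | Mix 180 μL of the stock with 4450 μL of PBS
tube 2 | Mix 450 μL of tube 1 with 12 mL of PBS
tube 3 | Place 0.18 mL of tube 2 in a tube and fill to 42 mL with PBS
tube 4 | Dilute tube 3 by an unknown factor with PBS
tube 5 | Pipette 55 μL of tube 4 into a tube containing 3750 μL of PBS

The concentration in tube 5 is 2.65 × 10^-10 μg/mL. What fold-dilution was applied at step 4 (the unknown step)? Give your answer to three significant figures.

Step 1: 180 μL + 4450 μL = 4630 μL total → factor 4630/180 = 25.722
Step 2: 450 μL + 12 mL = 12450 μL total → factor 12450/450 = 27.667
Step 3: 0.18 mL brought to 42 mL → factor 42/0.18 = 233.33
Step 4: unknown factor x
Step 5: 55 μL + 3750 μL = 3805 μL total → factor 3805/55 = 69.182
Product of known-step factors = 1.1488 × 10^7
Overall factor = 2.00 μg/mL / (2.65 × 10^-10 μg/mL) = 7.5472 × 10^9
x = 7.5472 × 10^9 / 1.1488 × 10^7 = 657

657-fold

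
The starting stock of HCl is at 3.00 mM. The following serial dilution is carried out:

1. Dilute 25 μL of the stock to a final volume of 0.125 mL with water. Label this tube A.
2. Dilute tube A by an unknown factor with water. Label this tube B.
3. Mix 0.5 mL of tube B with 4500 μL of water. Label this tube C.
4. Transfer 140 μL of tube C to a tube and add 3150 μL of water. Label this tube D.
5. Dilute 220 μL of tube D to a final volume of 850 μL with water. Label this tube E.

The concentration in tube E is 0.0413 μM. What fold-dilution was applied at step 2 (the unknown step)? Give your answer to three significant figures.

Step 1: 25 μL brought to 0.125 mL → factor 125/25 = 5
Step 2: unknown factor x
Step 3: 0.5 mL + 4500 μL = 5 mL total → factor 5/0.5 = 10
Step 4: 140 μL + 3150 μL = 3290 μL total → factor 3290/140 = 23.5
Step 5: 220 μL brought to 850 μL → factor 850/220 = 3.8636
Product of known-step factors = 4539.8
Overall factor = 3.00 mM / (0.0413 μM) = 72639
x = 72639 / 4539.8 = 16.0

16.0-fold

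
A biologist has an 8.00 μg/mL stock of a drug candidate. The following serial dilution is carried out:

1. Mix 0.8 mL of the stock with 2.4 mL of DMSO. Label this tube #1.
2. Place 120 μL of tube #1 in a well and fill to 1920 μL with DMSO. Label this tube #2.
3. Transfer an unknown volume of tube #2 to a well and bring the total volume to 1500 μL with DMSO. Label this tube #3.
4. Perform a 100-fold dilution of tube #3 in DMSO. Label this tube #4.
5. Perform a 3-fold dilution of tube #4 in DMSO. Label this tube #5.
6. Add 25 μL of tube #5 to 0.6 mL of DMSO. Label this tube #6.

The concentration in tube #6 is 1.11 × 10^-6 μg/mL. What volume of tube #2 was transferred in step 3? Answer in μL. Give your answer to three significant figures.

Step 1: 0.8 mL + 2.4 mL = 3.2 mL total → factor 3.2/0.8 = 4
Step 2: 120 μL brought to 1920 μL → factor 1920/120 = 16
Step 3: v brought to 1500 μL → factor = 1500 μL/v
Step 4: 100-fold → factor 100
Step 5: 3-fold → factor 3
Step 6: 25 μL + 0.6 mL = 625 μL total → factor 625/25 = 25
Product of known-step factors = 4.8 × 10^5
Overall factor = 8.00 μg/mL / (1.11 × 10^-6 μg/mL) = 7.2072 × 10^6
Step-3 factor = 7.2072 × 10^6 / 4.8 × 10^5 = 15.015
v = 1500 μL / 15.015 = 99.9 μL

99.9 μL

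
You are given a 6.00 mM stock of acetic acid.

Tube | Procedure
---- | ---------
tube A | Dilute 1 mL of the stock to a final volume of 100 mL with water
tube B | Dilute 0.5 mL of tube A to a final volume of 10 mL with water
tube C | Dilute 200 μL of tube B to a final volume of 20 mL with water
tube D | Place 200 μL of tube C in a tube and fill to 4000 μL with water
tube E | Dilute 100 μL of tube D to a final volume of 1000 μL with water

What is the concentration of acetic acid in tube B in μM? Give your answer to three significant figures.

3.00 μM

Step 1: 1 mL brought to 100 mL → factor 100/1 = 100
Step 2: 0.5 mL brought to 10 mL → factor 10/0.5 = 20
Dilution factor through tube B = 100 × 20 = 2000
[tube B] = 6.00 mM / 2000 = 0.003000 mM = 3.00 μM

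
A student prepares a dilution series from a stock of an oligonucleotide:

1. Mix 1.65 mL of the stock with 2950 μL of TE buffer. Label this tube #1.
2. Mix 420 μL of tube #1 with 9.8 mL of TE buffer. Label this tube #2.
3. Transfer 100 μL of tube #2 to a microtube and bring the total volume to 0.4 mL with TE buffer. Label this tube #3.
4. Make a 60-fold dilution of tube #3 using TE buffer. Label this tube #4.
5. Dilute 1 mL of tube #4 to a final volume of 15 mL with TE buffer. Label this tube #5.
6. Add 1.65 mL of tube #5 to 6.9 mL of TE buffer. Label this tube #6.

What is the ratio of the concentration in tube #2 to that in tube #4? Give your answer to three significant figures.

240

Step 1: 1.65 mL + 2950 μL = 4.6 mL total → factor 4.6/1.65 = 2.7879
Step 2: 420 μL + 9.8 mL = 10220 μL total → factor 10220/420 = 24.333
Step 3: 100 μL brought to 0.4 mL → factor 400/100 = 4
Step 4: 60-fold → factor 60
Dilution factor to tube #2 = 67.838; to tube #4 = 16281
[tube #2]/[tube #4] = (factor to tube #4)/(factor to tube #2) = 16281/67.838 = 240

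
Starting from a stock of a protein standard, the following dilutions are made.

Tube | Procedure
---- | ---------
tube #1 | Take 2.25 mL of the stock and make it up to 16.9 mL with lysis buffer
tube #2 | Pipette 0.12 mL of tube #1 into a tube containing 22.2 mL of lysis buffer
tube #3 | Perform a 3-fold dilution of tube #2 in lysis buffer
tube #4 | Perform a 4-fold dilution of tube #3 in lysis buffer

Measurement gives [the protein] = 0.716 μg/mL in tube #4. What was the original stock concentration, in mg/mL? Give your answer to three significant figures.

Step 1: 2.25 mL brought to 16.9 mL → factor 16.9/2.25 = 7.5111
Step 2: 0.12 mL + 22.2 mL = 22.32 mL total → factor 22.32/0.12 = 186
Step 3: 3-fold → factor 3
Step 4: 4-fold → factor 4
Overall dilution factor = 7.5111 × 186 × 3 × 4 = 16765
Stock = 0.716 μg/mL × 16765 = 1.200 × 10^4 μg/mL = 12.0 mg/mL

12.0 mg/mL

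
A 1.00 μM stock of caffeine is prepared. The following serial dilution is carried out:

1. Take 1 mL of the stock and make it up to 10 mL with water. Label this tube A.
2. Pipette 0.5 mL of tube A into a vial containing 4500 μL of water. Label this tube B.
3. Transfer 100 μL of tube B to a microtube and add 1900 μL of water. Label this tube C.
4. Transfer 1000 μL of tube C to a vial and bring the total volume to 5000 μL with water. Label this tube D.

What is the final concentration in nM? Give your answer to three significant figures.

0.100 nM

Step 1: 1 mL brought to 10 mL → factor 10/1 = 10
Step 2: 0.5 mL + 4500 μL = 5 mL total → factor 5/0.5 = 10
Step 3: 100 μL + 1900 μL = 2000 μL total → factor 2000/100 = 20
Step 4: 1000 μL brought to 5000 μL → factor 5000/1000 = 5
Overall dilution factor = 10 × 10 × 20 × 5 = 10000
Final = 1.00 μM / 10000 = 0.0001000 μM = 0.100 nM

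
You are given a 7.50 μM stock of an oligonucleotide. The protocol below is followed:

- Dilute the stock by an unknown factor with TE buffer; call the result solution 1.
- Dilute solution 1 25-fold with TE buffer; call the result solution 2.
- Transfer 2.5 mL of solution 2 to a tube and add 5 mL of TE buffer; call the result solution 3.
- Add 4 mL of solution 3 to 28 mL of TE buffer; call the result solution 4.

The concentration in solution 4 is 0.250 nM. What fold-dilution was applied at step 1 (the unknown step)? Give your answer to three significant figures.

50.0-fold

Step 1: unknown factor x
Step 2: 25-fold → factor 25
Step 3: 2.5 mL + 5 mL = 7.5 mL total → factor 7.5/2.5 = 3
Step 4: 4 mL + 28 mL = 32 mL total → factor 32/4 = 8
Product of known-step factors = 600
Overall factor = 7.50 μM / (0.250 nM) = 30000
x = 30000 / 600 = 50.0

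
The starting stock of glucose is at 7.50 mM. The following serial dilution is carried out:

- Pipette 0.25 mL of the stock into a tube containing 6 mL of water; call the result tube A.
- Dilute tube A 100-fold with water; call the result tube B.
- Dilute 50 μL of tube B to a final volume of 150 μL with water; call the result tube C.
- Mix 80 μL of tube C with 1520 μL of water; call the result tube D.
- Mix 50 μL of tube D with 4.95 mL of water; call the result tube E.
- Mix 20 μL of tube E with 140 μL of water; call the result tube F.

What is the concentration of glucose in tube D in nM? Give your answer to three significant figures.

Step 1: 0.25 mL + 6 mL = 6.25 mL total → factor 6.25/0.25 = 25
Step 2: 100-fold → factor 100
Step 3: 50 μL brought to 150 μL → factor 150/50 = 3
Step 4: 80 μL + 1520 μL = 1600 μL total → factor 1600/80 = 20
Dilution factor through tube D = 25 × 100 × 3 × 20 = 1.5 × 10^5
[tube D] = 7.50 mM / 1.5 × 10^5 = 5.000 × 10^-5 mM = 50.0 nM

50.0 nM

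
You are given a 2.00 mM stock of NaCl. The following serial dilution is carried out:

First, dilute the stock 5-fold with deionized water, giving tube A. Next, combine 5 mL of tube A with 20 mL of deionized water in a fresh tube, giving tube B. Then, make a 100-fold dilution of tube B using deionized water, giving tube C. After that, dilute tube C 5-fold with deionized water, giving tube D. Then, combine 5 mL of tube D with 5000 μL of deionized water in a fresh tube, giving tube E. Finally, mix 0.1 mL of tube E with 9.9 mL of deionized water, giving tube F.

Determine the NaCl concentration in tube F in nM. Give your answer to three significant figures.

0.800 nM

Step 1: 5-fold → factor 5
Step 2: 5 mL + 20 mL = 25 mL total → factor 25/5 = 5
Step 3: 100-fold → factor 100
Step 4: 5-fold → factor 5
Step 5: 5 mL + 5000 μL = 10 mL total → factor 10/5 = 2
Step 6: 0.1 mL + 9.9 mL = 10 mL total → factor 10/0.1 = 100
Overall dilution factor = 5 × 5 × 100 × 5 × 2 × 100 = 2.5 × 10^6
Final = 2.00 mM / 2.5 × 10^6 = 8.000 × 10^-7 mM = 0.800 nM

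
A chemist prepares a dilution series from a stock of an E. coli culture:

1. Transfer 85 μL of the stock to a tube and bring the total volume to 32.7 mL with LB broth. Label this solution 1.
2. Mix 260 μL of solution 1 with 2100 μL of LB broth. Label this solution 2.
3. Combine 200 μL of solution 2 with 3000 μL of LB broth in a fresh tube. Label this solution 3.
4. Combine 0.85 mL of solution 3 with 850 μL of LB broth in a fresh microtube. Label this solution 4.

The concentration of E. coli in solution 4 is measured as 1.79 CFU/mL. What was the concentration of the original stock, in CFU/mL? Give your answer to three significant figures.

2.00 × 10^5 CFU/mL

Step 1: 85 μL brought to 32.7 mL → factor 32700/85 = 384.71
Step 2: 260 μL + 2100 μL = 2360 μL total → factor 2360/260 = 9.0769
Step 3: 200 μL + 3000 μL = 3200 μL total → factor 3200/200 = 16
Step 4: 0.85 mL + 850 μL = 1.7 mL total → factor 1.7/0.85 = 2
Overall dilution factor = 384.71 × 9.0769 × 16 × 2 = 1.1174 × 10^5
Stock = 1.79 CFU/mL × 1.1174 × 10^5 = 2.00 × 10^5 CFU/mL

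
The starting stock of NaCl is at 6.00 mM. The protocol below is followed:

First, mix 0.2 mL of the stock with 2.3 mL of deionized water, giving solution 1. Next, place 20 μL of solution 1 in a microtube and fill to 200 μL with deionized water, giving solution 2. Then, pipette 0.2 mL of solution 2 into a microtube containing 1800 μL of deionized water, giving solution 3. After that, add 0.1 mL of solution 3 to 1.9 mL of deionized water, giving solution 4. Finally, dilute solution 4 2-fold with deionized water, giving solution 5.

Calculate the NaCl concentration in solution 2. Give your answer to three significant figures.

0.0480 mM

Step 1: 0.2 mL + 2.3 mL = 2.5 mL total → factor 2.5/0.2 = 12.5
Step 2: 20 μL brought to 200 μL → factor 200/20 = 10
Dilution factor through solution 2 = 12.5 × 10 = 125
[solution 2] = 6.00 mM / 125 = 0.0480 mM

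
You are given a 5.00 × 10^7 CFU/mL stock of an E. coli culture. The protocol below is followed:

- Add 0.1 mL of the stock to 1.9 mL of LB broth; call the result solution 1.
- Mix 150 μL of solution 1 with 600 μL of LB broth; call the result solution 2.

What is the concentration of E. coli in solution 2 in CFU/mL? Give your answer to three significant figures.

Step 1: 0.1 mL + 1.9 mL = 2 mL total → factor 2/0.1 = 20
Step 2: 150 μL + 600 μL = 750 μL total → factor 750/150 = 5
Overall dilution factor = 20 × 5 = 100
Final = 5.00 × 10^7 CFU/mL / 100 = 5.00 × 10^5 CFU/mL

5.00 × 10^5 CFU/mL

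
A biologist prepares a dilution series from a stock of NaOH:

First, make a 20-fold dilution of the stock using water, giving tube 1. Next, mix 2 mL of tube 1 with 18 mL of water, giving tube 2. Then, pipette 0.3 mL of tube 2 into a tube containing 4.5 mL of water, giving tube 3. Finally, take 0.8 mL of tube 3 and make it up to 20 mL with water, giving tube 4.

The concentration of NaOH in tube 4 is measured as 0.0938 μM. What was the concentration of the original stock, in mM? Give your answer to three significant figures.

7.50 mM

Step 1: 20-fold → factor 20
Step 2: 2 mL + 18 mL = 20 mL total → factor 20/2 = 10
Step 3: 0.3 mL + 4.5 mL = 4.8 mL total → factor 4.8/0.3 = 16
Step 4: 0.8 mL brought to 20 mL → factor 20/0.8 = 25
Overall dilution factor = 20 × 10 × 16 × 25 = 80000
Stock = 0.0938 μM × 80000 = 7504 μM = 7.50 mM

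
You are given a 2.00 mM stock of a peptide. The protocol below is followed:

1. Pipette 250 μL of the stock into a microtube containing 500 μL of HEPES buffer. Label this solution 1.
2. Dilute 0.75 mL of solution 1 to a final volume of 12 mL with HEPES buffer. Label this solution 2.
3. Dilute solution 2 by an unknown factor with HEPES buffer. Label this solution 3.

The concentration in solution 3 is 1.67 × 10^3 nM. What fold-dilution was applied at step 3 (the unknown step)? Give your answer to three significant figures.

Step 1: 250 μL + 500 μL = 750 μL total → factor 750/250 = 3
Step 2: 0.75 mL brought to 12 mL → factor 12/0.75 = 16
Step 3: unknown factor x
Product of known-step factors = 48
Overall factor = 2.00 mM / (1.67 × 10^3 nM) = 1197.6
x = 1197.6 / 48 = 25.0

25.0-fold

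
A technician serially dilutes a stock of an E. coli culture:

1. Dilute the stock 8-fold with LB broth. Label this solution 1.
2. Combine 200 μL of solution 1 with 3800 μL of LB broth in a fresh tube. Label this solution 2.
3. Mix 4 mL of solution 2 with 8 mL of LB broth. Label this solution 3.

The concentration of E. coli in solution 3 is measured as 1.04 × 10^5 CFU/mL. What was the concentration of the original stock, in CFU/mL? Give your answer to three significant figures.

4.99 × 10^7 CFU/mL

Step 1: 8-fold → factor 8
Step 2: 200 μL + 3800 μL = 4000 μL total → factor 4000/200 = 20
Step 3: 4 mL + 8 mL = 12 mL total → factor 12/4 = 3
Overall dilution factor = 8 × 20 × 3 = 480
Stock = 1.04 × 10^5 CFU/mL × 480 = 4.99 × 10^7 CFU/mL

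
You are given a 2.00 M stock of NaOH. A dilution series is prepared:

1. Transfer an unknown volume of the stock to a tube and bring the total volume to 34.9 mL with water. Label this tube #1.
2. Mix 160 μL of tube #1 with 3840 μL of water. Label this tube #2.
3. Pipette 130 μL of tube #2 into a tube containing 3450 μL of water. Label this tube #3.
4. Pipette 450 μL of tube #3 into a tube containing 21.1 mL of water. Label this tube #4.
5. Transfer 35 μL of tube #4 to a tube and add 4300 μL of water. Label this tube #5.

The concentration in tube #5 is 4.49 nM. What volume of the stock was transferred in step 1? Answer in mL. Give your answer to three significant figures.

Step 1: v brought to 34.9 mL → factor = 34.9 mL/v
Step 2: 160 μL + 3840 μL = 4000 μL total → factor 4000/160 = 25
Step 3: 130 μL + 3450 μL = 3580 μL total → factor 3580/130 = 27.538
Step 4: 450 μL + 21.1 mL = 21550 μL total → factor 21550/450 = 47.889
Step 5: 35 μL + 4300 μL = 4335 μL total → factor 4335/35 = 123.86
Product of known-step factors = 4.0835 × 10^6
Overall factor = 2.00 M / (4.49 nM) = 4.4543 × 10^8
Step-1 factor = 4.4543 × 10^8 / 4.0835 × 10^6 = 109.08
v = 34.9 mL / 109.08 = 0.320 mL

0.320 mL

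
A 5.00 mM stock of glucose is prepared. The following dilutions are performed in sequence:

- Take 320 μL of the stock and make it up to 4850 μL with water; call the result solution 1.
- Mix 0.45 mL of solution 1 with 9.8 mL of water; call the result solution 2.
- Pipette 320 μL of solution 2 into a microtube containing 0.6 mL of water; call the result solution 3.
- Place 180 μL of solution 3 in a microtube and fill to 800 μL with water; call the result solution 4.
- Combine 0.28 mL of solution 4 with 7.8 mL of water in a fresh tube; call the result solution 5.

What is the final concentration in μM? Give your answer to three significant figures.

Step 1: 320 μL brought to 4850 μL → factor 4850/320 = 15.156
Step 2: 0.45 mL + 9.8 mL = 10.25 mL total → factor 10.25/0.45 = 22.778
Step 3: 320 μL + 0.6 mL = 920 μL total → factor 920/320 = 2.875
Step 4: 180 μL brought to 800 μL → factor 800/180 = 4.4444
Step 5: 0.28 mL + 7.8 mL = 8.08 mL total → factor 8.08/0.28 = 28.857
Overall dilution factor = 15.156 × 22.778 × 2.875 × 4.4444 × 28.857 = 1.273 × 10^5
Final = 5.00 mM / 1.273 × 10^5 = 3.928 × 10^-5 mM = 0.0393 μM

0.0393 μM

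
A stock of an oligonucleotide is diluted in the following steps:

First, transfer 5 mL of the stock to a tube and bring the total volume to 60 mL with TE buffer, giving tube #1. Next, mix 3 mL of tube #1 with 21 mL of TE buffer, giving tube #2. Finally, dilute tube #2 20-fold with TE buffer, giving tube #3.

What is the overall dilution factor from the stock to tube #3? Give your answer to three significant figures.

1.92 × 10^3

Step 1: 5 mL brought to 60 mL → factor 60/5 = 12
Step 2: 3 mL + 21 mL = 24 mL total → factor 24/3 = 8
Step 3: 20-fold → factor 20
Overall dilution factor = 12 × 8 × 20 = 1920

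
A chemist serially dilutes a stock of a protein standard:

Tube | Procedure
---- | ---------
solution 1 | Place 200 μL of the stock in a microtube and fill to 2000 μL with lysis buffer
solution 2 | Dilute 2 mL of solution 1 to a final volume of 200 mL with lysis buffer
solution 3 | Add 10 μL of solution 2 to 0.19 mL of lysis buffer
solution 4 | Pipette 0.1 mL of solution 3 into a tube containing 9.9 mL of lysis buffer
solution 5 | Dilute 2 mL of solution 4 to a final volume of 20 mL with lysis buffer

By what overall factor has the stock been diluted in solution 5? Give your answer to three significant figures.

Step 1: 200 μL brought to 2000 μL → factor 2000/200 = 10
Step 2: 2 mL brought to 200 mL → factor 200/2 = 100
Step 3: 10 μL + 0.19 mL = 200 μL total → factor 200/10 = 20
Step 4: 0.1 mL + 9.9 mL = 10 mL total → factor 10/0.1 = 100
Step 5: 2 mL brought to 20 mL → factor 20/2 = 10
Overall dilution factor = 10 × 100 × 20 × 100 × 10 = 2 × 10^7

2.00 × 10^7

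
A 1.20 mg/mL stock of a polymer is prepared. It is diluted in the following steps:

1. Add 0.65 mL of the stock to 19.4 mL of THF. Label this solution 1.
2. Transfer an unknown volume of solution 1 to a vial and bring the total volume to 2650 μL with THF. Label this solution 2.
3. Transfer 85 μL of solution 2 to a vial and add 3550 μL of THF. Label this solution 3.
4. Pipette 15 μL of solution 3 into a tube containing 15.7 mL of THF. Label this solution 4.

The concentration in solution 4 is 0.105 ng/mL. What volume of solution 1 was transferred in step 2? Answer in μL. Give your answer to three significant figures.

320 μL

Step 1: 0.65 mL + 19.4 mL = 20.05 mL total → factor 20.05/0.65 = 30.846
Step 2: v brought to 2650 μL → factor = 2650 μL/v
Step 3: 85 μL + 3550 μL = 3635 μL total → factor 3635/85 = 42.765
Step 4: 15 μL + 15.7 mL = 15715 μL total → factor 15715/15 = 1047.7
Product of known-step factors = 1.382 × 10^6
Overall factor = 1.20 mg/mL / (0.105 ng/mL) = 1.1429 × 10^7
Step-2 factor = 1.1429 × 10^7 / 1.382 × 10^6 = 8.2696
v = 2650 μL / 8.2696 = 320 μL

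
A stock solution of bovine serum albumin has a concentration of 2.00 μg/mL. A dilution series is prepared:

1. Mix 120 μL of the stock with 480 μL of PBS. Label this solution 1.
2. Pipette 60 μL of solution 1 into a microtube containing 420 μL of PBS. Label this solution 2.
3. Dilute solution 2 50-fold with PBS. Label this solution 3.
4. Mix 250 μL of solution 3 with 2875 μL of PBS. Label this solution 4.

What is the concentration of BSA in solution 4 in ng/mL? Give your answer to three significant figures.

0.0800 ng/mL

Step 1: 120 μL + 480 μL = 600 μL total → factor 600/120 = 5
Step 2: 60 μL + 420 μL = 480 μL total → factor 480/60 = 8
Step 3: 50-fold → factor 50
Step 4: 250 μL + 2875 μL = 3125 μL total → factor 3125/250 = 12.5
Overall dilution factor = 5 × 8 × 50 × 12.5 = 25000
Final = 2.00 μg/mL / 25000 = 8.000 × 10^-5 μg/mL = 0.0800 ng/mL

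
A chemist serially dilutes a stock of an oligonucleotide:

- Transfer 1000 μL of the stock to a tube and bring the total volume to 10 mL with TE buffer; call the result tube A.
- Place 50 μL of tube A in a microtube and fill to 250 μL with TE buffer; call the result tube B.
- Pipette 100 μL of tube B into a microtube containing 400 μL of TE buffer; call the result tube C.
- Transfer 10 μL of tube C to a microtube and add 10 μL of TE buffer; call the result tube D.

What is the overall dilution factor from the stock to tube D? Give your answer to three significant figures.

Step 1: 1000 μL brought to 10 mL → factor 10000/1000 = 10
Step 2: 50 μL brought to 250 μL → factor 250/50 = 5
Step 3: 100 μL + 400 μL = 500 μL total → factor 500/100 = 5
Step 4: 10 μL + 10 μL = 20 μL total → factor 20/10 = 2
Overall dilution factor = 10 × 5 × 5 × 2 = 500

500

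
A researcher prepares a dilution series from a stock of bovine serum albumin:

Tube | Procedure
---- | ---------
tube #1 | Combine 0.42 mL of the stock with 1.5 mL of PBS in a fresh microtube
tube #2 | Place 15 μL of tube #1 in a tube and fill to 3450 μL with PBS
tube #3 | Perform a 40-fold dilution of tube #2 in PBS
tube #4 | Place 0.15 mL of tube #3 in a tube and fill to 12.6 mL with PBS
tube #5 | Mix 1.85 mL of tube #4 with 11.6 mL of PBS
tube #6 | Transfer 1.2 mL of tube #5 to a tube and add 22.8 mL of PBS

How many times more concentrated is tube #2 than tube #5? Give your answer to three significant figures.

Step 1: 0.42 mL + 1.5 mL = 1.92 mL total → factor 1.92/0.42 = 4.5714
Step 2: 15 μL brought to 3450 μL → factor 3450/15 = 230
Step 3: 40-fold → factor 40
Step 4: 0.15 mL brought to 12.6 mL → factor 12.6/0.15 = 84
Step 5: 1.85 mL + 11.6 mL = 13.45 mL total → factor 13.45/1.85 = 7.2703
Dilution factor to tube #2 = 1051.4; to tube #5 = 2.5684 × 10^7
[tube #2]/[tube #5] = (factor to tube #5)/(factor to tube #2) = 2.5684 × 10^7/1051.4 = 2.44 × 10^4

2.44 × 10^4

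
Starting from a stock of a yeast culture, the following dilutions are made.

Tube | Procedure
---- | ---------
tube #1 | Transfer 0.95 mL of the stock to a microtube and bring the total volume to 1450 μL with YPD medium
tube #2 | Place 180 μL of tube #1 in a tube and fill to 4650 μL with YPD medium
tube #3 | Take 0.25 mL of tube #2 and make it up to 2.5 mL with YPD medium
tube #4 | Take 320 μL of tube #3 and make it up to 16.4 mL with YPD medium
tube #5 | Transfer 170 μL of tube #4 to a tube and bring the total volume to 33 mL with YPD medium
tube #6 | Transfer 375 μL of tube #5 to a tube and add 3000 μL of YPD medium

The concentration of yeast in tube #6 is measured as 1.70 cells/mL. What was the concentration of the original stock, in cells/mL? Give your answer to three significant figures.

Step 1: 0.95 mL brought to 1450 μL → factor 1.45/0.95 = 1.5263
Step 2: 180 μL brought to 4650 μL → factor 4650/180 = 25.833
Step 3: 0.25 mL brought to 2.5 mL → factor 2.5/0.25 = 10
Step 4: 320 μL brought to 16.4 mL → factor 16400/320 = 51.25
Step 5: 170 μL brought to 33 mL → factor 33000/170 = 194.12
Step 6: 375 μL + 3000 μL = 3375 μL total → factor 3375/375 = 9
Overall dilution factor = 1.5263 × 25.833 × 10 × 51.25 × 194.12 × 9 = 3.5304 × 10^7
Stock = 1.70 cells/mL × 3.5304 × 10^7 = 6.00 × 10^7 cells/mL

6.00 × 10^7 cells/mL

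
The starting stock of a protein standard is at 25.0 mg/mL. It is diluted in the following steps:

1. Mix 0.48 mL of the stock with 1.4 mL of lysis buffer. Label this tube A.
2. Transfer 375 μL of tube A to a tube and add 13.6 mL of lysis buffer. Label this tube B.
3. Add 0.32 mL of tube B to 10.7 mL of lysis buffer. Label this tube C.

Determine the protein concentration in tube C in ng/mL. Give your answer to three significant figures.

4.97 × 10^3 ng/mL

Step 1: 0.48 mL + 1.4 mL = 1.88 mL total → factor 1.88/0.48 = 3.9167
Step 2: 375 μL + 13.6 mL = 13975 μL total → factor 13975/375 = 37.267
Step 3: 0.32 mL + 10.7 mL = 11.02 mL total → factor 11.02/0.32 = 34.438
Overall dilution factor = 3.9167 × 37.267 × 34.438 = 5026.5
Final = 25.0 mg/mL / 5026.5 = 0.004974 mg/mL = 4.97 × 10^3 ng/mL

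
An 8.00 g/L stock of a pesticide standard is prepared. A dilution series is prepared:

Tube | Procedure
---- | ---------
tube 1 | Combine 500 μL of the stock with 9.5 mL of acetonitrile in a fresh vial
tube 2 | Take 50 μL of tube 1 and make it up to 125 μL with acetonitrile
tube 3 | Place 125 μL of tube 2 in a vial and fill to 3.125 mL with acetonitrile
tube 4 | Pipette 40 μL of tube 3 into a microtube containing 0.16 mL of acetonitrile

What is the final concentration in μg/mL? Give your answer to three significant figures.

1.28 μg/mL

Step 1: 500 μL + 9.5 mL = 10000 μL total → factor 10000/500 = 20
Step 2: 50 μL brought to 125 μL → factor 125/50 = 2.5
Step 3: 125 μL brought to 3.125 mL → factor 3125/125 = 25
Step 4: 40 μL + 0.16 mL = 200 μL total → factor 200/40 = 5
Overall dilution factor = 20 × 2.5 × 25 × 5 = 6250
Final = 8.00 g/L / 6250 = 0.001280 g/L = 1.28 μg/mL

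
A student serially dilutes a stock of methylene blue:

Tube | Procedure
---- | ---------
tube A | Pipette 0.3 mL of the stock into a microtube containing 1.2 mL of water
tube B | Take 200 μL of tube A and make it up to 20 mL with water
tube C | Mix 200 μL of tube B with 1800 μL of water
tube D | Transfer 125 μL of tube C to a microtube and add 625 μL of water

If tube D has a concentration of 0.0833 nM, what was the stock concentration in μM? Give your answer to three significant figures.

2.50 μM

Step 1: 0.3 mL + 1.2 mL = 1.5 mL total → factor 1.5/0.3 = 5
Step 2: 200 μL brought to 20 mL → factor 20000/200 = 100
Step 3: 200 μL + 1800 μL = 2000 μL total → factor 2000/200 = 10
Step 4: 125 μL + 625 μL = 750 μL total → factor 750/125 = 6
Overall dilution factor = 5 × 100 × 10 × 6 = 30000
Stock = 0.0833 nM × 30000 = 2499 nM = 2.50 μM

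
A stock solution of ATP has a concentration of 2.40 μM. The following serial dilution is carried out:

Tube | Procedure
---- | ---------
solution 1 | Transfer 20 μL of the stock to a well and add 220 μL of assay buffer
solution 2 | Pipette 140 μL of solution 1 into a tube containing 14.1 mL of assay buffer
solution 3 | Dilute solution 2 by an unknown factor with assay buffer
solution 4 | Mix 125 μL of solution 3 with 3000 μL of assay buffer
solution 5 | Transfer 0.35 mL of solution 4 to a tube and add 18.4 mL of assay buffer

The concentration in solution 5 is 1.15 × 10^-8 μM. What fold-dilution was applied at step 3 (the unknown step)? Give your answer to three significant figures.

128-fold

Step 1: 20 μL + 220 μL = 240 μL total → factor 240/20 = 12
Step 2: 140 μL + 14.1 mL = 14240 μL total → factor 14240/140 = 101.71
Step 3: unknown factor x
Step 4: 125 μL + 3000 μL = 3125 μL total → factor 3125/125 = 25
Step 5: 0.35 mL + 18.4 mL = 18.75 mL total → factor 18.75/0.35 = 53.571
Product of known-step factors = 1.6347 × 10^6
Overall factor = 2.40 μM / (1.15 × 10^-8 μM) = 2.087 × 10^8
x = 2.087 × 10^8 / 1.6347 × 10^6 = 128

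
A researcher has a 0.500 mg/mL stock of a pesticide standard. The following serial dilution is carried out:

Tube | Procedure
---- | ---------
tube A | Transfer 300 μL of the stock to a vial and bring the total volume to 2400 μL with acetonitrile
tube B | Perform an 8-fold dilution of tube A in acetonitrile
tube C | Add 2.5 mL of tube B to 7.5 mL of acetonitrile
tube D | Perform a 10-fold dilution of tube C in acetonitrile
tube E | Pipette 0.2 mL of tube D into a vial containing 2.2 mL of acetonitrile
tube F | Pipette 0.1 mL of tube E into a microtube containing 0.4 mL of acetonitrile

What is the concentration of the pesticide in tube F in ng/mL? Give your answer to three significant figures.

Step 1: 300 μL brought to 2400 μL → factor 2400/300 = 8
Step 2: 8-fold → factor 8
Step 3: 2.5 mL + 7.5 mL = 10 mL total → factor 10/2.5 = 4
Step 4: 10-fold → factor 10
Step 5: 0.2 mL + 2.2 mL = 2.4 mL total → factor 2.4/0.2 = 12
Step 6: 0.1 mL + 0.4 mL = 0.5 mL total → factor 0.5/0.1 = 5
Dilution factor through tube F = 8 × 8 × 4 × 10 × 12 × 5 = 1.536 × 10^5
[tube F] = 0.500 mg/mL / 1.536 × 10^5 = 3.255 × 10^-6 mg/mL = 3.26 ng/mL

3.26 ng/mL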